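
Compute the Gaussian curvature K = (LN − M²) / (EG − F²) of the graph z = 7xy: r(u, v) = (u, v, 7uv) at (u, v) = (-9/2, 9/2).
K = -196/15768841

Coefficients of the first fundamental form: E = 49*v^2 + 1, F = 49*u*v, G = 49*u^2 + 1.
Coefficients of the second fundamental form: L = 0, M = 7/sqrt(49*u^2 + 49*v^2 + 1), N = 0.
Assemble K = (LN − M²)/(EG − F²) = -49/(2401*u^4 + 4802*u^2*v^2 + 98*u^2 + 2401*v^4 + 98*v^2 + 1). At (u, v) = (-9/2, 9/2): K = -196/15768841.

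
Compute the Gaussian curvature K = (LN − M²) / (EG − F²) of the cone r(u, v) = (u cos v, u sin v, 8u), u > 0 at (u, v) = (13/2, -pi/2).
K = 0

Coefficients of the first fundamental form: E = 65, F = 0, G = u^2.
Coefficients of the second fundamental form: L = 0, M = 0, N = 8*sqrt(65)*u^2/(65*Abs(u)).
Assemble K = (LN − M²)/(EG − F²) = 0. At (u, v) = (13/2, -pi/2): K = 0.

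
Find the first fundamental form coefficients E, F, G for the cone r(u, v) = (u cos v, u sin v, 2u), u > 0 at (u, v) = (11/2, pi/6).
E = 5;  F = 0;  G = 121/4

Partials: r_u = (cos(v), sin(v), 2), r_v = (-u*sin(v), u*cos(v), 0). As functions of (u, v):
  E = r_u · r_u = 5,
  F = r_u · r_v = 0,
  G = r_v · r_v = u^2.
Evaluating at (u, v) = (11/2, pi/6): E = 5, F = 0, G = 121/4.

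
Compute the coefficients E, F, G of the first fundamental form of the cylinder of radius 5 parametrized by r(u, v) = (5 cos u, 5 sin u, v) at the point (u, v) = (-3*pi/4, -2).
E = 25;  F = 0;  G = 1

Partials: r_u = (-5*sin(u), 5*cos(u), 0), r_v = (0, 0, 1). As functions of (u, v):
  E = r_u · r_u = 25,
  F = r_u · r_v = 0,
  G = r_v · r_v = 1.
Evaluating at (u, v) = (-3*pi/4, -2): E = 25, F = 0, G = 1.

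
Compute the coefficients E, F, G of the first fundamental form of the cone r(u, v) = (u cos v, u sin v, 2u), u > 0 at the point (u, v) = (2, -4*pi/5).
E = 5;  F = 0;  G = 4

Partials: r_u = (cos(v), sin(v), 2), r_v = (-u*sin(v), u*cos(v), 0). As functions of (u, v):
  E = r_u · r_u = 5,
  F = r_u · r_v = 0,
  G = r_v · r_v = u^2.
Evaluating at (u, v) = (2, -4*pi/5): E = 5, F = 0, G = 4.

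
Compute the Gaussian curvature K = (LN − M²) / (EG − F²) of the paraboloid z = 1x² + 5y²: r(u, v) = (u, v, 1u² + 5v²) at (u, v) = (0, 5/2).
K = 5/97969

Coefficients of the first fundamental form: E = 4*u^2 + 1, F = 20*u*v, G = 100*v^2 + 1.
Coefficients of the second fundamental form: L = 2/sqrt(4*u^2 + 100*v^2 + 1), M = 0, N = 10/sqrt(4*u^2 + 100*v^2 + 1).
Assemble K = (LN − M²)/(EG − F²) = 20/(16*u^4 + 800*u^2*v^2 + 8*u^2 + 10000*v^4 + 200*v^2 + 1). At (u, v) = (0, 5/2): K = 5/97969.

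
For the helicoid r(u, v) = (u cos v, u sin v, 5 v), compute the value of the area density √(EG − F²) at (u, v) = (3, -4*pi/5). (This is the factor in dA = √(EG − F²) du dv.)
√(EG − F²)|_{(3, -4*pi/5)} = sqrt(34)

E = 1, F = 0, G = u^2 + 25, so EG − F² = u^2 + 25. Taking the positive square root: √(EG − F²) = sqrt(u^2 + 25). At (u, v) = (3, -4*pi/5): sqrt(34).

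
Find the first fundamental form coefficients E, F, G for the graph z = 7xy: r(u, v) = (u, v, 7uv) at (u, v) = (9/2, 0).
E = 1;  F = 0;  G = 3973/4

Partials: r_u = (1, 0, 7*v), r_v = (0, 1, 7*u). As functions of (u, v):
  E = r_u · r_u = 49*v^2 + 1,
  F = r_u · r_v = 49*u*v,
  G = r_v · r_v = 49*u^2 + 1.
Evaluating at (u, v) = (9/2, 0): E = 1, F = 0, G = 3973/4.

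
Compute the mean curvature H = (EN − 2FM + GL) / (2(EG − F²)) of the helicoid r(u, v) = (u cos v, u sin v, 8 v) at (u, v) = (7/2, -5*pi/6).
H = 0

With E = 1, F = 0, G = u^2 + 64, L = 0, M = -8/sqrt(u^2 + 64), N = 0, assemble
  H = (EN − 2FM + GL) / (2(EG − F²)) = 0.
At (u, v) = (7/2, -5*pi/6): H = 0.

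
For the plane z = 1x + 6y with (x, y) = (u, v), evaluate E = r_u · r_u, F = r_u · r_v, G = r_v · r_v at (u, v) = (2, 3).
E = 2;  F = 6;  G = 37

Partials: r_u = (1, 0, 1), r_v = (0, 1, 6). As functions of (u, v):
  E = r_u · r_u = 2,
  F = r_u · r_v = 6,
  G = r_v · r_v = 37.
Evaluating at (u, v) = (2, 3): E = 2, F = 6, G = 37.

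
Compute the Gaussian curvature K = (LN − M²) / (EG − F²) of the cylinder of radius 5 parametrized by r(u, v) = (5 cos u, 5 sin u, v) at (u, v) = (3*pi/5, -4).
K = 0

Coefficients of the first fundamental form: E = 25, F = 0, G = 1.
Coefficients of the second fundamental form: L = -5, M = 0, N = 0.
Assemble K = (LN − M²)/(EG − F²) = 0. At (u, v) = (3*pi/5, -4): K = 0.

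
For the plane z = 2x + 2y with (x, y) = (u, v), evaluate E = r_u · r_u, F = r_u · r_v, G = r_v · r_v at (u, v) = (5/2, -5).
E = 5;  F = 4;  G = 5

Partials: r_u = (1, 0, 2), r_v = (0, 1, 2). As functions of (u, v):
  E = r_u · r_u = 5,
  F = r_u · r_v = 4,
  G = r_v · r_v = 5.
Evaluating at (u, v) = (5/2, -5): E = 5, F = 4, G = 5.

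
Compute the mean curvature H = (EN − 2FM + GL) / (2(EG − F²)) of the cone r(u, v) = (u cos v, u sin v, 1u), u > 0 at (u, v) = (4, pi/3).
H = sqrt(2)/16

With E = 2, F = 0, G = u^2, L = 0, M = 0, N = sqrt(2)*u^2/(2*Abs(u)), assemble
  H = (EN − 2FM + GL) / (2(EG − F²)) = sqrt(2)/(4*Abs(u)).
At (u, v) = (4, pi/3): H = sqrt(2)/16.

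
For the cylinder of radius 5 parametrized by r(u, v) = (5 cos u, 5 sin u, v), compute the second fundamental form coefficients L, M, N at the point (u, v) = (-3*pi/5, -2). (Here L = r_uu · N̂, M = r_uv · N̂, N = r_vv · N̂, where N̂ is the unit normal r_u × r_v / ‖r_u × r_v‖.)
L = -5;  M = 0;  N = 0

Compute the unit normal N̂(u, v) = (cos(u), sin(u), 0), and the second partials r_uu, r_uv, r_vv. Take dot products:
  L(u, v) = r_uu · N̂ = -5,
  M(u, v) = r_uv · N̂ = 0,
  N(u, v) = r_vv · N̂ = 0.
Evaluating at (u, v) = (-3*pi/5, -2):
  L = -5, M = 0, N = 0.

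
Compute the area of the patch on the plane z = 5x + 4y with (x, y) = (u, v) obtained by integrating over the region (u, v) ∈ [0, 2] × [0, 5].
Area = 10*sqrt(42)

Area = ∫∫ √(EG − F²) du dv with √(EG − F²) = sqrt(42). Integrating over [0, 2] × [0, 5] gives 10*sqrt(42).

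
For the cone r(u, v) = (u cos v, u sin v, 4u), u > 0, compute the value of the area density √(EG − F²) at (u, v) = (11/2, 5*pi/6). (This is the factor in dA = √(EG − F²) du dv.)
√(EG − F²)|_{(11/2, 5*pi/6)} = 11*sqrt(17)/2

E = 17, F = 0, G = u^2, so EG − F² = 17*u^2. Taking the positive square root: √(EG − F²) = sqrt(17)*Abs(u). At (u, v) = (11/2, 5*pi/6): 11*sqrt(17)/2.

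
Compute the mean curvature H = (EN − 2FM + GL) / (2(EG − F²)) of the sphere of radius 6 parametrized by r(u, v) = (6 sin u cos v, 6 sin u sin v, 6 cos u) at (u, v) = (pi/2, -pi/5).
H = -1/6

With E = 36, F = 0, G = 36*sin(u)^2, L = -6*sin(u)/Abs(sin(u)), M = 0, N = -6*sin(u)^3/Abs(sin(u)), assemble
  H = (EN − 2FM + GL) / (2(EG − F²)) = -sin(u)/(6*Abs(sin(u))).
At (u, v) = (pi/2, -pi/5): H = -1/6.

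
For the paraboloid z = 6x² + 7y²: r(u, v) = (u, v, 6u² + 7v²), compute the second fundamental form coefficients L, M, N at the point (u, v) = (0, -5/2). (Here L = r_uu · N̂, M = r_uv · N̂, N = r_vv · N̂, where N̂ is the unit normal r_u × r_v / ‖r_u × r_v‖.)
L = 6*sqrt(1226)/613;  M = 0;  N = 7*sqrt(1226)/613

Compute the unit normal N̂(u, v) = (-12*u/sqrt(144*u^2 + 196*v^2 + 1), -14*v/sqrt(144*u^2 + 196*v^2 + 1), 1/sqrt(144*u^2 + 196*v^2 + 1)), and the second partials r_uu, r_uv, r_vv. Take dot products:
  L(u, v) = r_uu · N̂ = 12/sqrt(144*u^2 + 196*v^2 + 1),
  M(u, v) = r_uv · N̂ = 0,
  N(u, v) = r_vv · N̂ = 14/sqrt(144*u^2 + 196*v^2 + 1).
Evaluating at (u, v) = (0, -5/2):
  L = 6*sqrt(1226)/613, M = 0, N = 7*sqrt(1226)/613.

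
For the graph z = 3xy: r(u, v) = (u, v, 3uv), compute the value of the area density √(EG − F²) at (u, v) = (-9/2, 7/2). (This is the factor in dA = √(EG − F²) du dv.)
√(EG − F²)|_{(-9/2, 7/2)} = sqrt(1174)/2

E = 9*v^2 + 1, F = 9*u*v, G = 9*u^2 + 1, so EG − F² = 9*u^2 + 9*v^2 + 1. Taking the positive square root: √(EG − F²) = sqrt(9*u^2 + 9*v^2 + 1). At (u, v) = (-9/2, 7/2): sqrt(1174)/2.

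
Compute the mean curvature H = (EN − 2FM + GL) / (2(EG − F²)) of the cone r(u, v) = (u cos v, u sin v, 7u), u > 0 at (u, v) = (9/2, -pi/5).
H = 7*sqrt(2)/90

With E = 50, F = 0, G = u^2, L = 0, M = 0, N = 7*sqrt(2)*u^2/(10*Abs(u)), assemble
  H = (EN − 2FM + GL) / (2(EG − F²)) = 7*sqrt(2)/(20*Abs(u)).
At (u, v) = (9/2, -pi/5): H = 7*sqrt(2)/90.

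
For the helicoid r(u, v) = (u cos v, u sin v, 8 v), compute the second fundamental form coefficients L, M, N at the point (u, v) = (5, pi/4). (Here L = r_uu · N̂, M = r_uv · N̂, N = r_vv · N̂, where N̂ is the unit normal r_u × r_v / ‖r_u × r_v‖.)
L = 0;  M = -8*sqrt(89)/89;  N = 0

Compute the unit normal N̂(u, v) = (8*sin(v)/sqrt(u^2 + 64), -8*cos(v)/sqrt(u^2 + 64), u/sqrt(u^2 + 64)), and the second partials r_uu, r_uv, r_vv. Take dot products:
  L(u, v) = r_uu · N̂ = 0,
  M(u, v) = r_uv · N̂ = -8/sqrt(u^2 + 64),
  N(u, v) = r_vv · N̂ = 0.
Evaluating at (u, v) = (5, pi/4):
  L = 0, M = -8*sqrt(89)/89, N = 0.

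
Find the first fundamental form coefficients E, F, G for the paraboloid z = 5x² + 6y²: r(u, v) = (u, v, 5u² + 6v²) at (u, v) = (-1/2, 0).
E = 26;  F = 0;  G = 1

Partials: r_u = (1, 0, 10*u), r_v = (0, 1, 12*v). As functions of (u, v):
  E = r_u · r_u = 100*u^2 + 1,
  F = r_u · r_v = 120*u*v,
  G = r_v · r_v = 144*v^2 + 1.
Evaluating at (u, v) = (-1/2, 0): E = 26, F = 0, G = 1.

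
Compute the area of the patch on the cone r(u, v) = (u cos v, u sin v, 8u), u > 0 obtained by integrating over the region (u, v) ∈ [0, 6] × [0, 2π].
Area = 36*sqrt(65)*pi

Area = ∫∫ √(EG − F²) du dv with √(EG − F²) = sqrt(65)*Abs(u). Integrating over [0, 6] × [0, 2π] gives 36*sqrt(65)*pi.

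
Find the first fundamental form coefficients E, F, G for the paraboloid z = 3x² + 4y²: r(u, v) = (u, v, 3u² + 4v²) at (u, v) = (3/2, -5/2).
E = 82;  F = -180;  G = 401

Partials: r_u = (1, 0, 6*u), r_v = (0, 1, 8*v). As functions of (u, v):
  E = r_u · r_u = 36*u^2 + 1,
  F = r_u · r_v = 48*u*v,
  G = r_v · r_v = 64*v^2 + 1.
Evaluating at (u, v) = (3/2, -5/2): E = 82, F = -180, G = 401.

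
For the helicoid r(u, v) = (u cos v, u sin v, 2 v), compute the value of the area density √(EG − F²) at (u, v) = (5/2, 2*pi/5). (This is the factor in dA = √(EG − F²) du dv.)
√(EG − F²)|_{(5/2, 2*pi/5)} = sqrt(41)/2

E = 1, F = 0, G = u^2 + 4, so EG − F² = u^2 + 4. Taking the positive square root: √(EG − F²) = sqrt(u^2 + 4). At (u, v) = (5/2, 2*pi/5): sqrt(41)/2.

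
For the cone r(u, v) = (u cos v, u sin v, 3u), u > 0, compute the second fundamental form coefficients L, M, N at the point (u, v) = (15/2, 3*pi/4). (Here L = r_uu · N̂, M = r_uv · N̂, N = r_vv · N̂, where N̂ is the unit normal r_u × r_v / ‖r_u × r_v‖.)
L = 0;  M = 0;  N = 9*sqrt(10)/4

Compute the unit normal N̂(u, v) = (-3*sqrt(10)*u*cos(v)/(10*Abs(u)), -3*sqrt(10)*u*sin(v)/(10*Abs(u)), sqrt(10)*u/(10*Abs(u))), and the second partials r_uu, r_uv, r_vv. Take dot products:
  L(u, v) = r_uu · N̂ = 0,
  M(u, v) = r_uv · N̂ = 0,
  N(u, v) = r_vv · N̂ = 3*sqrt(10)*u^2/(10*Abs(u)).
Evaluating at (u, v) = (15/2, 3*pi/4):
  L = 0, M = 0, N = 9*sqrt(10)/4.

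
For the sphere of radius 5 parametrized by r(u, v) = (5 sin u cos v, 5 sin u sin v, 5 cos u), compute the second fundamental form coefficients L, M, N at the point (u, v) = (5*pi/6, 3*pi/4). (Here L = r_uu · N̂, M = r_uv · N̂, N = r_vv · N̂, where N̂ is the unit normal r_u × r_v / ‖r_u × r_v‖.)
L = -5;  M = 0;  N = -5/4

Compute the unit normal N̂(u, v) = (sin(u)^2*cos(v)/Abs(sin(u)), sin(u)^2*sin(v)/Abs(sin(u)), sin(2*u)/(2*Abs(sin(u)))), and the second partials r_uu, r_uv, r_vv. Take dot products:
  L(u, v) = r_uu · N̂ = -5*sin(u)/Abs(sin(u)),
  M(u, v) = r_uv · N̂ = 0,
  N(u, v) = r_vv · N̂ = -5*sin(u)^3/Abs(sin(u)).
Evaluating at (u, v) = (5*pi/6, 3*pi/4):
  L = -5, M = 0, N = -5/4.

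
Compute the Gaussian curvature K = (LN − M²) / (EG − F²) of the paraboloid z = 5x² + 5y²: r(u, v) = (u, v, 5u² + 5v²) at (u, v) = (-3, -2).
K = 100/1692601

Coefficients of the first fundamental form: E = 100*u^2 + 1, F = 100*u*v, G = 100*v^2 + 1.
Coefficients of the second fundamental form: L = 10/sqrt(100*u^2 + 100*v^2 + 1), M = 0, N = 10/sqrt(100*u^2 + 100*v^2 + 1).
Assemble K = (LN − M²)/(EG − F²) = 100/(10000*u^4 + 20000*u^2*v^2 + 200*u^2 + 10000*v^4 + 200*v^2 + 1). At (u, v) = (-3, -2): K = 100/1692601.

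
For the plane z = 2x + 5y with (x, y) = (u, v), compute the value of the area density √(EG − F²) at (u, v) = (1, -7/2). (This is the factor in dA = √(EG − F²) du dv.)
√(EG − F²)|_{(1, -7/2)} = sqrt(30)

E = 5, F = 10, G = 26, so EG − F² = 30. Taking the positive square root: √(EG − F²) = sqrt(30). At (u, v) = (1, -7/2): sqrt(30).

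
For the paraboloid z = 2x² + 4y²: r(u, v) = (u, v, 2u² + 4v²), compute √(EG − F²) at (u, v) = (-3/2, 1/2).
√(EG − F²)|_{(-3/2, 1/2)} = sqrt(53)

E = 16*u^2 + 1, F = 32*u*v, G = 64*v^2 + 1; EG − F² = 16*u^2 + 64*v^2 + 1; √(EG − F²) = sqrt(16*u^2 + 64*v^2 + 1). At the given point: sqrt(53).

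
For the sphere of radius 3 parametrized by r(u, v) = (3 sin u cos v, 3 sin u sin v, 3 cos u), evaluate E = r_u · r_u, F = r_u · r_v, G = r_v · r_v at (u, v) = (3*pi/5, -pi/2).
E = 9;  F = 0;  G = 9*sqrt(5)/8 + 45/8

Partials: r_u = (3*cos(u)*cos(v), 3*sin(v)*cos(u), -3*sin(u)), r_v = (-3*sin(u)*sin(v), 3*sin(u)*cos(v), 0). As functions of (u, v):
  E = r_u · r_u = 9,
  F = r_u · r_v = 0,
  G = r_v · r_v = 9*sin(u)^2.
Evaluating at (u, v) = (3*pi/5, -pi/2): E = 9, F = 0, G = 9*sqrt(5)/8 + 45/8.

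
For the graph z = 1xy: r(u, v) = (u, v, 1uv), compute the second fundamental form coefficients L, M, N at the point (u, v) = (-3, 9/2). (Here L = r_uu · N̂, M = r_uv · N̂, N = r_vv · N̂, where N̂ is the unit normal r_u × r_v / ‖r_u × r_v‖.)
L = 0;  M = 2/11;  N = 0

Compute the unit normal N̂(u, v) = (-v/sqrt(u^2 + v^2 + 1), -u/sqrt(u^2 + v^2 + 1), 1/sqrt(u^2 + v^2 + 1)), and the second partials r_uu, r_uv, r_vv. Take dot products:
  L(u, v) = r_uu · N̂ = 0,
  M(u, v) = r_uv · N̂ = 1/sqrt(u^2 + v^2 + 1),
  N(u, v) = r_vv · N̂ = 0.
Evaluating at (u, v) = (-3, 9/2):
  L = 0, M = 2/11, N = 0.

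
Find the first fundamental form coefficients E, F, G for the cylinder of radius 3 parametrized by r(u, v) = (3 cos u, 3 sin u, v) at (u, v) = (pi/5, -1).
E = 9;  F = 0;  G = 1

Partials: r_u = (-3*sin(u), 3*cos(u), 0), r_v = (0, 0, 1). As functions of (u, v):
  E = r_u · r_u = 9,
  F = r_u · r_v = 0,
  G = r_v · r_v = 1.
Evaluating at (u, v) = (pi/5, -1): E = 9, F = 0, G = 1.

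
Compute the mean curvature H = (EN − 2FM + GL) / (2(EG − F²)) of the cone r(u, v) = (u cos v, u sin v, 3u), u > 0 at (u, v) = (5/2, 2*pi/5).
H = 3*sqrt(10)/50

With E = 10, F = 0, G = u^2, L = 0, M = 0, N = 3*sqrt(10)*u^2/(10*Abs(u)), assemble
  H = (EN − 2FM + GL) / (2(EG − F²)) = 3*sqrt(10)/(20*Abs(u)).
At (u, v) = (5/2, 2*pi/5): H = 3*sqrt(10)/50.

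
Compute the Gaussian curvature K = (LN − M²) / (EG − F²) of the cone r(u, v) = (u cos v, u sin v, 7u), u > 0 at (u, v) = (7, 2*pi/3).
K = 0

Coefficients of the first fundamental form: E = 50, F = 0, G = u^2.
Coefficients of the second fundamental form: L = 0, M = 0, N = 7*sqrt(2)*u^2/(10*Abs(u)).
Assemble K = (LN − M²)/(EG − F²) = 0. At (u, v) = (7, 2*pi/3): K = 0.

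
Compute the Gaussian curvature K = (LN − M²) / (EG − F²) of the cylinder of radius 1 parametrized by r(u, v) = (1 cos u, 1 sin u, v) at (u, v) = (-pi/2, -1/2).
K = 0

Coefficients of the first fundamental form: E = 1, F = 0, G = 1.
Coefficients of the second fundamental form: L = -1, M = 0, N = 0.
Assemble K = (LN − M²)/(EG − F²) = 0. At (u, v) = (-pi/2, -1/2): K = 0.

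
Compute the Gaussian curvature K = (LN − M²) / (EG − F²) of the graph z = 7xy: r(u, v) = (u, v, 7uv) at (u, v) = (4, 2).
K = -49/962361

Coefficients of the first fundamental form: E = 49*v^2 + 1, F = 49*u*v, G = 49*u^2 + 1.
Coefficients of the second fundamental form: L = 0, M = 7/sqrt(49*u^2 + 49*v^2 + 1), N = 0.
Assemble K = (LN − M²)/(EG − F²) = -49/(2401*u^4 + 4802*u^2*v^2 + 98*u^2 + 2401*v^4 + 98*v^2 + 1). At (u, v) = (4, 2): K = -49/962361.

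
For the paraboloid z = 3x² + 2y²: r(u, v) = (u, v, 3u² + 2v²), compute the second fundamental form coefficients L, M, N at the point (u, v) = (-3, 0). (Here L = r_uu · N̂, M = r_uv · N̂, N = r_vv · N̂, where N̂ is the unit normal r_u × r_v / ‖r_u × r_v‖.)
L = 6*sqrt(13)/65;  M = 0;  N = 4*sqrt(13)/65

Compute the unit normal N̂(u, v) = (-6*u/sqrt(36*u^2 + 16*v^2 + 1), -4*v/sqrt(36*u^2 + 16*v^2 + 1), 1/sqrt(36*u^2 + 16*v^2 + 1)), and the second partials r_uu, r_uv, r_vv. Take dot products:
  L(u, v) = r_uu · N̂ = 6/sqrt(36*u^2 + 16*v^2 + 1),
  M(u, v) = r_uv · N̂ = 0,
  N(u, v) = r_vv · N̂ = 4/sqrt(36*u^2 + 16*v^2 + 1).
Evaluating at (u, v) = (-3, 0):
  L = 6*sqrt(13)/65, M = 0, N = 4*sqrt(13)/65.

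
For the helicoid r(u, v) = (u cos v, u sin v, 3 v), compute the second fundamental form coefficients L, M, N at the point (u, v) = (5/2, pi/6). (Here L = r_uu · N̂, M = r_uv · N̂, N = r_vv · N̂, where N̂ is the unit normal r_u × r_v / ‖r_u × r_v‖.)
L = 0;  M = -6*sqrt(61)/61;  N = 0

Compute the unit normal N̂(u, v) = (3*sin(v)/sqrt(u^2 + 9), -3*cos(v)/sqrt(u^2 + 9), u/sqrt(u^2 + 9)), and the second partials r_uu, r_uv, r_vv. Take dot products:
  L(u, v) = r_uu · N̂ = 0,
  M(u, v) = r_uv · N̂ = -3/sqrt(u^2 + 9),
  N(u, v) = r_vv · N̂ = 0.
Evaluating at (u, v) = (5/2, pi/6):
  L = 0, M = -6*sqrt(61)/61, N = 0.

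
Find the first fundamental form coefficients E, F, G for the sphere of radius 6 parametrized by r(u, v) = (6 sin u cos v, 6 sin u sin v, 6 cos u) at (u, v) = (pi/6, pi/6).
E = 36;  F = 0;  G = 9

Partials: r_u = (6*cos(u)*cos(v), 6*sin(v)*cos(u), -6*sin(u)), r_v = (-6*sin(u)*sin(v), 6*sin(u)*cos(v), 0). As functions of (u, v):
  E = r_u · r_u = 36,
  F = r_u · r_v = 0,
  G = r_v · r_v = 36*sin(u)^2.
Evaluating at (u, v) = (pi/6, pi/6): E = 36, F = 0, G = 9.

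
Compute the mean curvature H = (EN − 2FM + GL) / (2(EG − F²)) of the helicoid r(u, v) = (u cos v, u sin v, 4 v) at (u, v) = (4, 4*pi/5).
H = 0

With E = 1, F = 0, G = u^2 + 16, L = 0, M = -4/sqrt(u^2 + 16), N = 0, assemble
  H = (EN − 2FM + GL) / (2(EG − F²)) = 0.
At (u, v) = (4, 4*pi/5): H = 0.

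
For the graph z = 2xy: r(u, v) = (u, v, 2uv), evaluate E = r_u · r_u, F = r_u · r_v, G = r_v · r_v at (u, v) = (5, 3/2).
E = 10;  F = 30;  G = 101

Partials: r_u = (1, 0, 2*v), r_v = (0, 1, 2*u). As functions of (u, v):
  E = r_u · r_u = 4*v^2 + 1,
  F = r_u · r_v = 4*u*v,
  G = r_v · r_v = 4*u^2 + 1.
Evaluating at (u, v) = (5, 3/2): E = 10, F = 30, G = 101.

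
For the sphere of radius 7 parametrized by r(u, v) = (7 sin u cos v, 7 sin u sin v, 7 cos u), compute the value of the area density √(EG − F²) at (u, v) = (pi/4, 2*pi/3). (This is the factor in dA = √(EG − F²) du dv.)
√(EG − F²)|_{(pi/4, 2*pi/3)} = 49*sqrt(2)/2

E = 49, F = 0, G = 49*sin(u)^2, so EG − F² = 2401*sin(u)^2. Taking the positive square root: √(EG − F²) = 49*Abs(sin(u)). At (u, v) = (pi/4, 2*pi/3): 49*sqrt(2)/2.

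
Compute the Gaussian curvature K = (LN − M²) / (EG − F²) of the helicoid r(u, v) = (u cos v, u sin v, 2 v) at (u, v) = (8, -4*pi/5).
K = -1/1156

Coefficients of the first fundamental form: E = 1, F = 0, G = u^2 + 4.
Coefficients of the second fundamental form: L = 0, M = -2/sqrt(u^2 + 4), N = 0.
Assemble K = (LN − M²)/(EG − F²) = -4/(u^2 + 4)^2. At (u, v) = (8, -4*pi/5): K = -1/1156.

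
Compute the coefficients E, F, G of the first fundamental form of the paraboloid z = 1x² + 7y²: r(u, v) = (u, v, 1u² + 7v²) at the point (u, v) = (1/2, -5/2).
E = 2;  F = -35;  G = 1226

Partials: r_u = (1, 0, 2*u), r_v = (0, 1, 14*v). As functions of (u, v):
  E = r_u · r_u = 4*u^2 + 1,
  F = r_u · r_v = 28*u*v,
  G = r_v · r_v = 196*v^2 + 1.
Evaluating at (u, v) = (1/2, -5/2): E = 2, F = -35, G = 1226.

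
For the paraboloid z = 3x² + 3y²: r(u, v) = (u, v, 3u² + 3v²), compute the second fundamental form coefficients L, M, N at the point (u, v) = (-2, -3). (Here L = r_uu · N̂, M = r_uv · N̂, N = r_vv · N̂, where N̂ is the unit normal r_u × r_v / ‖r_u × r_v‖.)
L = 6*sqrt(469)/469;  M = 0;  N = 6*sqrt(469)/469

Compute the unit normal N̂(u, v) = (-6*u/sqrt(36*u^2 + 36*v^2 + 1), -6*v/sqrt(36*u^2 + 36*v^2 + 1), 1/sqrt(36*u^2 + 36*v^2 + 1)), and the second partials r_uu, r_uv, r_vv. Take dot products:
  L(u, v) = r_uu · N̂ = 6/sqrt(36*u^2 + 36*v^2 + 1),
  M(u, v) = r_uv · N̂ = 0,
  N(u, v) = r_vv · N̂ = 6/sqrt(36*u^2 + 36*v^2 + 1).
Evaluating at (u, v) = (-2, -3):
  L = 6*sqrt(469)/469, M = 0, N = 6*sqrt(469)/469.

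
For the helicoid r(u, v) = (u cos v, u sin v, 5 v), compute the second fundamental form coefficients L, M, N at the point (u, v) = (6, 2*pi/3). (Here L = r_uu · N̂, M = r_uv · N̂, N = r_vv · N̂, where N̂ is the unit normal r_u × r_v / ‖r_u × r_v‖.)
L = 0;  M = -5*sqrt(61)/61;  N = 0

Compute the unit normal N̂(u, v) = (5*sin(v)/sqrt(u^2 + 25), -5*cos(v)/sqrt(u^2 + 25), u/sqrt(u^2 + 25)), and the second partials r_uu, r_uv, r_vv. Take dot products:
  L(u, v) = r_uu · N̂ = 0,
  M(u, v) = r_uv · N̂ = -5/sqrt(u^2 + 25),
  N(u, v) = r_vv · N̂ = 0.
Evaluating at (u, v) = (6, 2*pi/3):
  L = 0, M = -5*sqrt(61)/61, N = 0.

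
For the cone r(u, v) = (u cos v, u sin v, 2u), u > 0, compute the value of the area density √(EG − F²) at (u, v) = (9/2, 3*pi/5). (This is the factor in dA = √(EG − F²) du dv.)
√(EG − F²)|_{(9/2, 3*pi/5)} = 9*sqrt(5)/2

E = 5, F = 0, G = u^2, so EG − F² = 5*u^2. Taking the positive square root: √(EG − F²) = sqrt(5)*Abs(u). At (u, v) = (9/2, 3*pi/5): 9*sqrt(5)/2.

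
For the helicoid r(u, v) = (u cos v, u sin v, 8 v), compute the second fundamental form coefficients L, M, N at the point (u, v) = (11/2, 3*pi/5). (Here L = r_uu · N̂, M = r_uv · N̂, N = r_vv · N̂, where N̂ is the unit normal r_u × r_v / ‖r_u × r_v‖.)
L = 0;  M = -16*sqrt(377)/377;  N = 0

Compute the unit normal N̂(u, v) = (8*sin(v)/sqrt(u^2 + 64), -8*cos(v)/sqrt(u^2 + 64), u/sqrt(u^2 + 64)), and the second partials r_uu, r_uv, r_vv. Take dot products:
  L(u, v) = r_uu · N̂ = 0,
  M(u, v) = r_uv · N̂ = -8/sqrt(u^2 + 64),
  N(u, v) = r_vv · N̂ = 0.
Evaluating at (u, v) = (11/2, 3*pi/5):
  L = 0, M = -16*sqrt(377)/377, N = 0.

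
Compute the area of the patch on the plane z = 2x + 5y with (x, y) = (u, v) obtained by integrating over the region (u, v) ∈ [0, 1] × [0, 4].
Area = 4*sqrt(30)

Area = ∫∫ √(EG − F²) du dv with √(EG − F²) = sqrt(30). Integrating over [0, 1] × [0, 4] gives 4*sqrt(30).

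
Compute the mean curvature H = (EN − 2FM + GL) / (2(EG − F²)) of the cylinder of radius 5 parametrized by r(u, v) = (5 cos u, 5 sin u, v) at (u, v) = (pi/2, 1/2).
H = -1/10

With E = 25, F = 0, G = 1, L = -5, M = 0, N = 0, assemble
  H = (EN − 2FM + GL) / (2(EG − F²)) = -1/10.
At (u, v) = (pi/2, 1/2): H = -1/10.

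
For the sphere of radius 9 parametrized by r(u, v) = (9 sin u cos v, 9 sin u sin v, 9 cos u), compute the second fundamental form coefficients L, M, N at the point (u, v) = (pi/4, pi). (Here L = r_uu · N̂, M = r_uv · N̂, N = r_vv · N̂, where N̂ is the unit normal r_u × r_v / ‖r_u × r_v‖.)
L = -9;  M = 0;  N = -9/2

Compute the unit normal N̂(u, v) = (sin(u)^2*cos(v)/Abs(sin(u)), sin(u)^2*sin(v)/Abs(sin(u)), sin(2*u)/(2*Abs(sin(u)))), and the second partials r_uu, r_uv, r_vv. Take dot products:
  L(u, v) = r_uu · N̂ = -9*sin(u)/Abs(sin(u)),
  M(u, v) = r_uv · N̂ = 0,
  N(u, v) = r_vv · N̂ = -9*sin(u)^3/Abs(sin(u)).
Evaluating at (u, v) = (pi/4, pi):
  L = -9, M = 0, N = -9/2.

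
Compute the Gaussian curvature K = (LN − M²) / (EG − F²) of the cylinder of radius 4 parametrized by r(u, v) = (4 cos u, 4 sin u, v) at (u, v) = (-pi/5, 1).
K = 0

Coefficients of the first fundamental form: E = 16, F = 0, G = 1.
Coefficients of the second fundamental form: L = -4, M = 0, N = 0.
Assemble K = (LN − M²)/(EG − F²) = 0. At (u, v) = (-pi/5, 1): K = 0.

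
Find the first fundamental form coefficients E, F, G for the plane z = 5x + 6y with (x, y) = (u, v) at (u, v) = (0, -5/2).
E = 26;  F = 30;  G = 37

Partials: r_u = (1, 0, 5), r_v = (0, 1, 6). As functions of (u, v):
  E = r_u · r_u = 26,
  F = r_u · r_v = 30,
  G = r_v · r_v = 37.
Evaluating at (u, v) = (0, -5/2): E = 26, F = 30, G = 37.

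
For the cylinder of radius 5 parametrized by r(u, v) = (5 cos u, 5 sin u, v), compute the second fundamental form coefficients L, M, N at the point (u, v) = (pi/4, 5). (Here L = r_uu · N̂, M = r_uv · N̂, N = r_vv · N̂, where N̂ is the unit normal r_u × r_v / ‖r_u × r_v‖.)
L = -5;  M = 0;  N = 0

Compute the unit normal N̂(u, v) = (cos(u), sin(u), 0), and the second partials r_uu, r_uv, r_vv. Take dot products:
  L(u, v) = r_uu · N̂ = -5,
  M(u, v) = r_uv · N̂ = 0,
  N(u, v) = r_vv · N̂ = 0.
Evaluating at (u, v) = (pi/4, 5):
  L = -5, M = 0, N = 0.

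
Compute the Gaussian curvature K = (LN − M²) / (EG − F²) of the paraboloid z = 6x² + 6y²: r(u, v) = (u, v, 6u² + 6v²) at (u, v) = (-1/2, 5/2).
K = 144/877969

Coefficients of the first fundamental form: E = 144*u^2 + 1, F = 144*u*v, G = 144*v^2 + 1.
Coefficients of the second fundamental form: L = 12/sqrt(144*u^2 + 144*v^2 + 1), M = 0, N = 12/sqrt(144*u^2 + 144*v^2 + 1).
Assemble K = (LN − M²)/(EG − F²) = 144/(20736*u^4 + 41472*u^2*v^2 + 288*u^2 + 20736*v^4 + 288*v^2 + 1). At (u, v) = (-1/2, 5/2): K = 144/877969.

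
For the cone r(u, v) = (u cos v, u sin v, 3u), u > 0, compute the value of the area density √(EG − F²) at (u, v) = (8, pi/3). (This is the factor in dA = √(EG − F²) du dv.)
√(EG − F²)|_{(8, pi/3)} = 8*sqrt(10)

E = 10, F = 0, G = u^2, so EG − F² = 10*u^2. Taking the positive square root: √(EG − F²) = sqrt(10)*Abs(u). At (u, v) = (8, pi/3): 8*sqrt(10).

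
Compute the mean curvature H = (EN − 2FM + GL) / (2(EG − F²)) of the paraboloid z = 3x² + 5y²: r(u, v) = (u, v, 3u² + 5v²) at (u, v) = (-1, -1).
H = 488*sqrt(137)/18769

With E = 36*u^2 + 1, F = 60*u*v, G = 100*v^2 + 1, L = 6/sqrt(36*u^2 + 100*v^2 + 1), M = 0, N = 10/sqrt(36*u^2 + 100*v^2 + 1), assemble
  H = (EN − 2FM + GL) / (2(EG − F²)) = 4*(45*u^2 + 75*v^2 + 2)/(36*u^2 + 100*v^2 + 1)^(3/2).
At (u, v) = (-1, -1): H = 488*sqrt(137)/18769.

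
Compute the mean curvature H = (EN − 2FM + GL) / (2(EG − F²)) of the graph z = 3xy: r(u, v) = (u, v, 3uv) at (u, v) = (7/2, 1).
H = -756*sqrt(481)/231361

With E = 9*v^2 + 1, F = 9*u*v, G = 9*u^2 + 1, L = 0, M = 3/sqrt(9*u^2 + 9*v^2 + 1), N = 0, assemble
  H = (EN − 2FM + GL) / (2(EG − F²)) = -27*u*v/(9*u^2 + 9*v^2 + 1)^(3/2).
At (u, v) = (7/2, 1): H = -756*sqrt(481)/231361.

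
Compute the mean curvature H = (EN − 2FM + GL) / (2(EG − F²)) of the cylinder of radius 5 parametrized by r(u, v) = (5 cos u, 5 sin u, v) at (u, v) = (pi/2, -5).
H = -1/10

With E = 25, F = 0, G = 1, L = -5, M = 0, N = 0, assemble
  H = (EN − 2FM + GL) / (2(EG − F²)) = -1/10.
At (u, v) = (pi/2, -5): H = -1/10.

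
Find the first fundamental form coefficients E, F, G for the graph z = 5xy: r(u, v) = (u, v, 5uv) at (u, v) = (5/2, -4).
E = 401;  F = -250;  G = 629/4

Partials: r_u = (1, 0, 5*v), r_v = (0, 1, 5*u). As functions of (u, v):
  E = r_u · r_u = 25*v^2 + 1,
  F = r_u · r_v = 25*u*v,
  G = r_v · r_v = 25*u^2 + 1.
Evaluating at (u, v) = (5/2, -4): E = 401, F = -250, G = 629/4.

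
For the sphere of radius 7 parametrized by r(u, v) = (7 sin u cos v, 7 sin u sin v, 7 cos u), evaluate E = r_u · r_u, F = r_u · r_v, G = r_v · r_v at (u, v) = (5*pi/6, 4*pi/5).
E = 49;  F = 0;  G = 49/4

Partials: r_u = (7*cos(u)*cos(v), 7*sin(v)*cos(u), -7*sin(u)), r_v = (-7*sin(u)*sin(v), 7*sin(u)*cos(v), 0). As functions of (u, v):
  E = r_u · r_u = 49,
  F = r_u · r_v = 0,
  G = r_v · r_v = 49*sin(u)^2.
Evaluating at (u, v) = (5*pi/6, 4*pi/5): E = 49, F = 0, G = 49/4.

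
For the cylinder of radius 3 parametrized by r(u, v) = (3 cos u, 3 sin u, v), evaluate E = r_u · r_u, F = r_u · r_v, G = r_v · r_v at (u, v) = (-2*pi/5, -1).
E = 9;  F = 0;  G = 1

Partials: r_u = (-3*sin(u), 3*cos(u), 0), r_v = (0, 0, 1). As functions of (u, v):
  E = r_u · r_u = 9,
  F = r_u · r_v = 0,
  G = r_v · r_v = 1.
Evaluating at (u, v) = (-2*pi/5, -1): E = 9, F = 0, G = 1.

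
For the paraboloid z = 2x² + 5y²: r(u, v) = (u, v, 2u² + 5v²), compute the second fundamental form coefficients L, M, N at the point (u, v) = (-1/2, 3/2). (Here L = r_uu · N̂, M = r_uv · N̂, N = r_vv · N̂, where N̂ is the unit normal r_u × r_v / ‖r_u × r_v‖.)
L = 2*sqrt(230)/115;  M = 0;  N = sqrt(230)/23

Compute the unit normal N̂(u, v) = (-4*u/sqrt(16*u^2 + 100*v^2 + 1), -10*v/sqrt(16*u^2 + 100*v^2 + 1), 1/sqrt(16*u^2 + 100*v^2 + 1)), and the second partials r_uu, r_uv, r_vv. Take dot products:
  L(u, v) = r_uu · N̂ = 4/sqrt(16*u^2 + 100*v^2 + 1),
  M(u, v) = r_uv · N̂ = 0,
  N(u, v) = r_vv · N̂ = 10/sqrt(16*u^2 + 100*v^2 + 1).
Evaluating at (u, v) = (-1/2, 3/2):
  L = 2*sqrt(230)/115, M = 0, N = sqrt(230)/23.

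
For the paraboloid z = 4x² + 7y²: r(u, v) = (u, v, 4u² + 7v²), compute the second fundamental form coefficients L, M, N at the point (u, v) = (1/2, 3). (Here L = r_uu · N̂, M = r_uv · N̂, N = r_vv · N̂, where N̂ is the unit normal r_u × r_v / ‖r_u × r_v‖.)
L = 8*sqrt(1781)/1781;  M = 0;  N = 14*sqrt(1781)/1781

Compute the unit normal N̂(u, v) = (-8*u/sqrt(64*u^2 + 196*v^2 + 1), -14*v/sqrt(64*u^2 + 196*v^2 + 1), 1/sqrt(64*u^2 + 196*v^2 + 1)), and the second partials r_uu, r_uv, r_vv. Take dot products:
  L(u, v) = r_uu · N̂ = 8/sqrt(64*u^2 + 196*v^2 + 1),
  M(u, v) = r_uv · N̂ = 0,
  N(u, v) = r_vv · N̂ = 14/sqrt(64*u^2 + 196*v^2 + 1).
Evaluating at (u, v) = (1/2, 3):
  L = 8*sqrt(1781)/1781, M = 0, N = 14*sqrt(1781)/1781.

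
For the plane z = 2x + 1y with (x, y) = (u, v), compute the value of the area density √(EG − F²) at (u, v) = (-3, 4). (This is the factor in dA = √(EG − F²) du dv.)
√(EG − F²)|_{(-3, 4)} = sqrt(6)

E = 5, F = 2, G = 2, so EG − F² = 6. Taking the positive square root: √(EG − F²) = sqrt(6). At (u, v) = (-3, 4): sqrt(6).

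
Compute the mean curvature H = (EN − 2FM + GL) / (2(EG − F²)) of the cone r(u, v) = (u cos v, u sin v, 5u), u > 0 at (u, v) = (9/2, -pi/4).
H = 5*sqrt(26)/234

With E = 26, F = 0, G = u^2, L = 0, M = 0, N = 5*sqrt(26)*u^2/(26*Abs(u)), assemble
  H = (EN − 2FM + GL) / (2(EG − F²)) = 5*sqrt(26)/(52*Abs(u)).
At (u, v) = (9/2, -pi/4): H = 5*sqrt(26)/234.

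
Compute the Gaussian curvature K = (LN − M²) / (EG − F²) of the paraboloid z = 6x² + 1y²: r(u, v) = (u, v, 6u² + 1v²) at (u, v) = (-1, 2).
K = 24/25921

Coefficients of the first fundamental form: E = 144*u^2 + 1, F = 24*u*v, G = 4*v^2 + 1.
Coefficients of the second fundamental form: L = 12/sqrt(144*u^2 + 4*v^2 + 1), M = 0, N = 2/sqrt(144*u^2 + 4*v^2 + 1).
Assemble K = (LN − M²)/(EG − F²) = 24/(20736*u^4 + 1152*u^2*v^2 + 288*u^2 + 16*v^4 + 8*v^2 + 1). At (u, v) = (-1, 2): K = 24/25921.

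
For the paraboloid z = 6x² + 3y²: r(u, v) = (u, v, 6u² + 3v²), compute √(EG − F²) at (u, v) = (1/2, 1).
√(EG − F²)|_{(1/2, 1)} = sqrt(73)

E = 144*u^2 + 1, F = 72*u*v, G = 36*v^2 + 1; EG − F² = 144*u^2 + 36*v^2 + 1; √(EG − F²) = sqrt(144*u^2 + 36*v^2 + 1). At the given point: sqrt(73).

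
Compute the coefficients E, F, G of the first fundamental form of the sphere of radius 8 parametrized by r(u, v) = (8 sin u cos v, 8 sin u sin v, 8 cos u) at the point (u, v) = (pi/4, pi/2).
E = 64;  F = 0;  G = 32

Partials: r_u = (8*cos(u)*cos(v), 8*sin(v)*cos(u), -8*sin(u)), r_v = (-8*sin(u)*sin(v), 8*sin(u)*cos(v), 0). As functions of (u, v):
  E = r_u · r_u = 64,
  F = r_u · r_v = 0,
  G = r_v · r_v = 64*sin(u)^2.
Evaluating at (u, v) = (pi/4, pi/2): E = 64, F = 0, G = 32.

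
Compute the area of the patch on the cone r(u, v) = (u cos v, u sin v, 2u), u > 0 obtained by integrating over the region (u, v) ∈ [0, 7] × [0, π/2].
Area = 49*sqrt(5)*pi/4

Area = ∫∫ √(EG − F²) du dv with √(EG − F²) = sqrt(5)*Abs(u). Integrating over [0, 7] × [0, π/2] gives 49*sqrt(5)*pi/4.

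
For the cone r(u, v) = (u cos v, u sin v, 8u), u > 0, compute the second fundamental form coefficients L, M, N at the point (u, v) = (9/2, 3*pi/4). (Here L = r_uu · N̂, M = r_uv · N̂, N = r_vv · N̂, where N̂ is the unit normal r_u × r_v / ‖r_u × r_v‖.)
L = 0;  M = 0;  N = 36*sqrt(65)/65

Compute the unit normal N̂(u, v) = (-8*sqrt(65)*u*cos(v)/(65*Abs(u)), -8*sqrt(65)*u*sin(v)/(65*Abs(u)), sqrt(65)*u/(65*Abs(u))), and the second partials r_uu, r_uv, r_vv. Take dot products:
  L(u, v) = r_uu · N̂ = 0,
  M(u, v) = r_uv · N̂ = 0,
  N(u, v) = r_vv · N̂ = 8*sqrt(65)*u^2/(65*Abs(u)).
Evaluating at (u, v) = (9/2, 3*pi/4):
  L = 0, M = 0, N = 36*sqrt(65)/65.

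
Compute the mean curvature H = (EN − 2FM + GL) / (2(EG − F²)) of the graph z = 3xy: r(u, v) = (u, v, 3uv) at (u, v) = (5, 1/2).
H = -540*sqrt(913)/833569

With E = 9*v^2 + 1, F = 9*u*v, G = 9*u^2 + 1, L = 0, M = 3/sqrt(9*u^2 + 9*v^2 + 1), N = 0, assemble
  H = (EN − 2FM + GL) / (2(EG − F²)) = -27*u*v/(9*u^2 + 9*v^2 + 1)^(3/2).
At (u, v) = (5, 1/2): H = -540*sqrt(913)/833569.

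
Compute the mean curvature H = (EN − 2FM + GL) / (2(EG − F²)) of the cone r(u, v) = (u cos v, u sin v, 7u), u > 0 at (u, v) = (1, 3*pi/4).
H = 7*sqrt(2)/20

With E = 50, F = 0, G = u^2, L = 0, M = 0, N = 7*sqrt(2)*u^2/(10*Abs(u)), assemble
  H = (EN − 2FM + GL) / (2(EG − F²)) = 7*sqrt(2)/(20*Abs(u)).
At (u, v) = (1, 3*pi/4): H = 7*sqrt(2)/20.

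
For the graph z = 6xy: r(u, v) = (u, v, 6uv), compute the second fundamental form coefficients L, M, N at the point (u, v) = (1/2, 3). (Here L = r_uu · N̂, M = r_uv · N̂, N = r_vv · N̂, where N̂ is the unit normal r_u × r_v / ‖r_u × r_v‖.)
L = 0;  M = 3*sqrt(334)/167;  N = 0

Compute the unit normal N̂(u, v) = (-6*v/sqrt(36*u^2 + 36*v^2 + 1), -6*u/sqrt(36*u^2 + 36*v^2 + 1), 1/sqrt(36*u^2 + 36*v^2 + 1)), and the second partials r_uu, r_uv, r_vv. Take dot products:
  L(u, v) = r_uu · N̂ = 0,
  M(u, v) = r_uv · N̂ = 6/sqrt(36*u^2 + 36*v^2 + 1),
  N(u, v) = r_vv · N̂ = 0.
Evaluating at (u, v) = (1/2, 3):
  L = 0, M = 3*sqrt(334)/167, N = 0.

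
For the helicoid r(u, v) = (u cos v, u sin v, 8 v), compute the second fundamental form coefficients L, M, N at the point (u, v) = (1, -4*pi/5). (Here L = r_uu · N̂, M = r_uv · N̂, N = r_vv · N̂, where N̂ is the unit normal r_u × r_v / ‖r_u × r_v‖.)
L = 0;  M = -8*sqrt(65)/65;  N = 0

Compute the unit normal N̂(u, v) = (8*sin(v)/sqrt(u^2 + 64), -8*cos(v)/sqrt(u^2 + 64), u/sqrt(u^2 + 64)), and the second partials r_uu, r_uv, r_vv. Take dot products:
  L(u, v) = r_uu · N̂ = 0,
  M(u, v) = r_uv · N̂ = -8/sqrt(u^2 + 64),
  N(u, v) = r_vv · N̂ = 0.
Evaluating at (u, v) = (1, -4*pi/5):
  L = 0, M = -8*sqrt(65)/65, N = 0.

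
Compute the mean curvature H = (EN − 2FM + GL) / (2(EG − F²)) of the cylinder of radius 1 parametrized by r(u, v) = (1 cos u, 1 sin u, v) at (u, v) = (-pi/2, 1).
H = -1/2

With E = 1, F = 0, G = 1, L = -1, M = 0, N = 0, assemble
  H = (EN − 2FM + GL) / (2(EG − F²)) = -1/2.
At (u, v) = (-pi/2, 1): H = -1/2.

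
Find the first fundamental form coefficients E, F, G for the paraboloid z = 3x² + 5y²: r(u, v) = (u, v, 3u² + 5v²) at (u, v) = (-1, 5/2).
E = 37;  F = -150;  G = 626

Partials: r_u = (1, 0, 6*u), r_v = (0, 1, 10*v). As functions of (u, v):
  E = r_u · r_u = 36*u^2 + 1,
  F = r_u · r_v = 60*u*v,
  G = r_v · r_v = 100*v^2 + 1.
Evaluating at (u, v) = (-1, 5/2): E = 37, F = -150, G = 626.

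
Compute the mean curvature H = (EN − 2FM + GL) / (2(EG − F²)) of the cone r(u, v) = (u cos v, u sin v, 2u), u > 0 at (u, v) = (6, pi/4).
H = sqrt(5)/30

With E = 5, F = 0, G = u^2, L = 0, M = 0, N = 2*sqrt(5)*u^2/(5*Abs(u)), assemble
  H = (EN − 2FM + GL) / (2(EG − F²)) = sqrt(5)/(5*Abs(u)).
At (u, v) = (6, pi/4): H = sqrt(5)/30.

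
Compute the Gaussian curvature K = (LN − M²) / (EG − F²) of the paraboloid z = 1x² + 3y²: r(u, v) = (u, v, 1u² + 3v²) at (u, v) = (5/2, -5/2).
K = 12/63001

Coefficients of the first fundamental form: E = 4*u^2 + 1, F = 12*u*v, G = 36*v^2 + 1.
Coefficients of the second fundamental form: L = 2/sqrt(4*u^2 + 36*v^2 + 1), M = 0, N = 6/sqrt(4*u^2 + 36*v^2 + 1).
Assemble K = (LN − M²)/(EG − F²) = 12/(16*u^4 + 288*u^2*v^2 + 8*u^2 + 1296*v^4 + 72*v^2 + 1). At (u, v) = (5/2, -5/2): K = 12/63001.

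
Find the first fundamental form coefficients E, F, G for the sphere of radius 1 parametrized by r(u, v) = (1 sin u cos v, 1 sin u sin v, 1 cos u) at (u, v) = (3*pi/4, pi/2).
E = 1;  F = 0;  G = 1/2

Partials: r_u = (cos(u)*cos(v), sin(v)*cos(u), -sin(u)), r_v = (-sin(u)*sin(v), sin(u)*cos(v), 0). As functions of (u, v):
  E = r_u · r_u = 1,
  F = r_u · r_v = 0,
  G = r_v · r_v = sin(u)^2.
Evaluating at (u, v) = (3*pi/4, pi/2): E = 1, F = 0, G = 1/2.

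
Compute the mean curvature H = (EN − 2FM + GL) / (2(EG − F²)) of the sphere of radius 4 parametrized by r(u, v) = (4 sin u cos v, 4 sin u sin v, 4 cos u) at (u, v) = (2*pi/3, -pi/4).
H = -1/4

With E = 16, F = 0, G = 16*sin(u)^2, L = -4*sin(u)/Abs(sin(u)), M = 0, N = -4*sin(u)^3/Abs(sin(u)), assemble
  H = (EN − 2FM + GL) / (2(EG − F²)) = -sin(u)/(4*Abs(sin(u))).
At (u, v) = (2*pi/3, -pi/4): H = -1/4.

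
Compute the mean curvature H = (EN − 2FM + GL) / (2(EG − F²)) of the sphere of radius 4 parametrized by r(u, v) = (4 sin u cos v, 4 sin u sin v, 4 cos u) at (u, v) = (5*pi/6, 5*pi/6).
H = -1/4

With E = 16, F = 0, G = 16*sin(u)^2, L = -4*sin(u)/Abs(sin(u)), M = 0, N = -4*sin(u)^3/Abs(sin(u)), assemble
  H = (EN − 2FM + GL) / (2(EG − F²)) = -sin(u)/(4*Abs(sin(u))).
At (u, v) = (5*pi/6, 5*pi/6): H = -1/4.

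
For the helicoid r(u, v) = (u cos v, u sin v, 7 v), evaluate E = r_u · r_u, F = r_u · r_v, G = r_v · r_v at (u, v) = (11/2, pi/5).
E = 1;  F = 0;  G = 317/4

Partials: r_u = (cos(v), sin(v), 0), r_v = (-u*sin(v), u*cos(v), 7). As functions of (u, v):
  E = r_u · r_u = 1,
  F = r_u · r_v = 0,
  G = r_v · r_v = u^2 + 49.
Evaluating at (u, v) = (11/2, pi/5): E = 1, F = 0, G = 317/4.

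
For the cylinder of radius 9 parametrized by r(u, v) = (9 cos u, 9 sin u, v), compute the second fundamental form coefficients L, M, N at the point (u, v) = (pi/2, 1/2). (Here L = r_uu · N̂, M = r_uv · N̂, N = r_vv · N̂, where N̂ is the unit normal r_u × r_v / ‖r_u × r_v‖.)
L = -9;  M = 0;  N = 0

Compute the unit normal N̂(u, v) = (cos(u), sin(u), 0), and the second partials r_uu, r_uv, r_vv. Take dot products:
  L(u, v) = r_uu · N̂ = -9,
  M(u, v) = r_uv · N̂ = 0,
  N(u, v) = r_vv · N̂ = 0.
Evaluating at (u, v) = (pi/2, 1/2):
  L = -9, M = 0, N = 0.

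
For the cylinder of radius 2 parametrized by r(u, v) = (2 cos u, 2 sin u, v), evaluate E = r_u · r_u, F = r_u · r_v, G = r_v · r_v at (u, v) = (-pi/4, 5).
E = 4;  F = 0;  G = 1

Partials: r_u = (-2*sin(u), 2*cos(u), 0), r_v = (0, 0, 1). As functions of (u, v):
  E = r_u · r_u = 4,
  F = r_u · r_v = 0,
  G = r_v · r_v = 1.
Evaluating at (u, v) = (-pi/4, 5): E = 4, F = 0, G = 1.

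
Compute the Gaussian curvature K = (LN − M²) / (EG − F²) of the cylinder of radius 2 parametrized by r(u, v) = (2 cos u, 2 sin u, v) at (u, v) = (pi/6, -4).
K = 0

Coefficients of the first fundamental form: E = 4, F = 0, G = 1.
Coefficients of the second fundamental form: L = -2, M = 0, N = 0.
Assemble K = (LN − M²)/(EG − F²) = 0. At (u, v) = (pi/6, -4): K = 0.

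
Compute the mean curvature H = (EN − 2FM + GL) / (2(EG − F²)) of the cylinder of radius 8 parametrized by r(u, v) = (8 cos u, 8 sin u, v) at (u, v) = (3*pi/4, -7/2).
H = -1/16

With E = 64, F = 0, G = 1, L = -8, M = 0, N = 0, assemble
  H = (EN − 2FM + GL) / (2(EG − F²)) = -1/16.
At (u, v) = (3*pi/4, -7/2): H = -1/16.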